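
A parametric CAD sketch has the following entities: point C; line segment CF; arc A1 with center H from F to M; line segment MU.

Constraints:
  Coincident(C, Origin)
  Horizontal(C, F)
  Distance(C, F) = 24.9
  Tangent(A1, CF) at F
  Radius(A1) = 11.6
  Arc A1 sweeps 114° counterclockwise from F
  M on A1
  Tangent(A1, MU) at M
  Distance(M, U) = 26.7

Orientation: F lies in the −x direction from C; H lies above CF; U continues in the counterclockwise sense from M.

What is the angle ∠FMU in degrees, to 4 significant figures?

123.0°

On A1, F sits at bearing -90° from H; a 114° counterclockwise sweep puts M at bearing 24°, so M = H + 11.6·(cos 24°, sin 24°) = (-14.30, 16.32). A1 meets MU tangentially, so HM is at right angles to MU, so MU runs along (−sin 24°, cos 24°); with |MU| = 26.7, U = (-25.16, 40.71). Then cos ∠FMU = MF·MU / (|MF||MU|), giving 123.0°.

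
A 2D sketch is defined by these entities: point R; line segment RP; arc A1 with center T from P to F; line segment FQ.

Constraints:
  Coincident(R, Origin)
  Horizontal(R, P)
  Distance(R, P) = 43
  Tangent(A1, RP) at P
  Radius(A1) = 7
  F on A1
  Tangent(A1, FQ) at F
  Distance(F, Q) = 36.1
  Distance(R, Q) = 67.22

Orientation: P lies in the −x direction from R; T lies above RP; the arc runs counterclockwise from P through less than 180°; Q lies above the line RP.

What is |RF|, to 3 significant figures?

38.0

Checks: |TF| = 7.000 ✓; ∠(TF, FQ) = 90.00° ✓; |FQ| = 36.10 ✓; |RQ| = 67.22 ✓.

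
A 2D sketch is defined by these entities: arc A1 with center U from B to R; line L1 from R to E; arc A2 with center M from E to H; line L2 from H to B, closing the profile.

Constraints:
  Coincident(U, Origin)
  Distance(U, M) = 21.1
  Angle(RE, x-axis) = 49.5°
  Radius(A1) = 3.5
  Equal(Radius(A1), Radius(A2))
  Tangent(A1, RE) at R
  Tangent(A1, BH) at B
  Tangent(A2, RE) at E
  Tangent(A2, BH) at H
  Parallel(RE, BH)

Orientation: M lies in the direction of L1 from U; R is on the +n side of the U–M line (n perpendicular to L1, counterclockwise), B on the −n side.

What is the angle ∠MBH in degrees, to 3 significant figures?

9.42°

The slot axis is L1's direction at 49.5°, so u = (cos 49.5°, sin 49.5°) = (0.649, 0.760) and n = (−sin 49.5°, cos 49.5°) = (-0.760, 0.649). U is at the origin and M lies 21.1 along u from U, so M = 21.1·u = (13.7, 16.0). Tangency of A1 to both parallel lines with radius 3.5 puts R and B at U ± 3.5·n: R = (-2.66, 2.27), B = (2.66, -2.27). Equal radii place E and H the same way about M: E = M + 3.5·n = (11.0, 18.3), H = M − 3.5·n = (16.4, 13.8). Then cos ∠MBH = BM·BH / (|BM||BH|), giving 9.42°.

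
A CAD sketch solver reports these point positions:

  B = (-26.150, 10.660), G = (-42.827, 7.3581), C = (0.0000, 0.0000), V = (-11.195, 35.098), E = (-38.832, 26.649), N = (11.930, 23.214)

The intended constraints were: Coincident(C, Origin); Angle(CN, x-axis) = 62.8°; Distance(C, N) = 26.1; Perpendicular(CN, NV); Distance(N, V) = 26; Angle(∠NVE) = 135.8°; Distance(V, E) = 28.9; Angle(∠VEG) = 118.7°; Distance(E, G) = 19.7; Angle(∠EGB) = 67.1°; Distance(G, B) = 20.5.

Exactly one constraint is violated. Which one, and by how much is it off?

Distance(G, B) = 20.5 — off by 3.50.

C = (0.00, 0.00) ✓; CN at 62.80° ✓; |CN| = 26.10 ✓; ∠(CN, NV) = 90.00° ✓; |NV| = 26.00 ✓; ∠NVE = 135.8° ✓; |VE| = 28.90 ✓; ∠VEG = 118.7° ✓; |EG| = 19.70 ✓; ∠EGB = 67.10° ✓; |GB| = 17.00 ✗.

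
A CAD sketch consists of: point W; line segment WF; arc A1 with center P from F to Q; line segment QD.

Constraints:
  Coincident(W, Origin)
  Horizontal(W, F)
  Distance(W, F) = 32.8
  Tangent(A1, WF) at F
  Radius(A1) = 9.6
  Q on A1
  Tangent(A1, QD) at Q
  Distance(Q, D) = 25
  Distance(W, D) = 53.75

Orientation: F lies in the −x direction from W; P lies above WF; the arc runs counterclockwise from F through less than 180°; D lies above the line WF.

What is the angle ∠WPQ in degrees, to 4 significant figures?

54.27°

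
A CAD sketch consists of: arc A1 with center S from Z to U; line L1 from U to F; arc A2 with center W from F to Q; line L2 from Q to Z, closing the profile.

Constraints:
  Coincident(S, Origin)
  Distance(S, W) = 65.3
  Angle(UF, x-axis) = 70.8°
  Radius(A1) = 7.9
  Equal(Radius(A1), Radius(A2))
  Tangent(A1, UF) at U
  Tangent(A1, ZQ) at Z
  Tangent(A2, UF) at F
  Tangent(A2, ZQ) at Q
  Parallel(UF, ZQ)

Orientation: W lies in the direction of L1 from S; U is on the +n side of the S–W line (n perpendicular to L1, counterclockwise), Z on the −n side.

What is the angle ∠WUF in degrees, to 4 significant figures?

6.898°

The slot axis is L1's direction at 70.8°, so u = (cos 70.8°, sin 70.8°) = (0.3289, 0.9444) and n = (−sin 70.8°, cos 70.8°) = (-0.9444, 0.3289). S is at the origin and W lies 65.3 along u from S, so W = 65.3·u = (21.47, 61.67). Tangency of A1 to both parallel lines with radius 7.9 puts U and Z at S ± 7.9·n: U = (-7.461, 2.598), Z = (7.461, -2.598). Equal radii place F and Q the same way about W: F = W + 7.9·n = (14.01, 64.27), Q = W − 7.9·n = (28.94, 59.07). Then cos ∠WUF = UW·UF / (|UW||UF|), giving 6.898°.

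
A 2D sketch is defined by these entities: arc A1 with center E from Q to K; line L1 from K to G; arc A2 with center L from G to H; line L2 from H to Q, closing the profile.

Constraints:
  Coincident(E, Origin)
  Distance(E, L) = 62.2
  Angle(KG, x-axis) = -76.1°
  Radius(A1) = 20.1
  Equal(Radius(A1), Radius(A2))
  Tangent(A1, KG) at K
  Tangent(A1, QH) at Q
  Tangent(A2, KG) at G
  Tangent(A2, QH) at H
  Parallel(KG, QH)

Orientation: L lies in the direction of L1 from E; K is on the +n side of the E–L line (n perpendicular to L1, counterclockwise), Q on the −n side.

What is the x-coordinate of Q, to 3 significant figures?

-19.5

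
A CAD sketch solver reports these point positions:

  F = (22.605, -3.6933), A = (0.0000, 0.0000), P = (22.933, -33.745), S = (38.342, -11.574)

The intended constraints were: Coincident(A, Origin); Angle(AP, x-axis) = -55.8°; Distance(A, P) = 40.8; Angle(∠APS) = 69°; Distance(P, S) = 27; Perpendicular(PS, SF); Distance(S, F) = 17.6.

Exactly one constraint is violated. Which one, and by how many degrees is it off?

Perpendicular(PS, SF) — off by 8.20°.

A = (0.00, 0.00) ✓; AP at -55.80° ✓; |AP| = 40.80 ✓; ∠APS = 69.00° ✓; |PS| = 27.00 ✓; ∠(PS, SF) = 98.20° ✗; |SF| = 17.60 ✓.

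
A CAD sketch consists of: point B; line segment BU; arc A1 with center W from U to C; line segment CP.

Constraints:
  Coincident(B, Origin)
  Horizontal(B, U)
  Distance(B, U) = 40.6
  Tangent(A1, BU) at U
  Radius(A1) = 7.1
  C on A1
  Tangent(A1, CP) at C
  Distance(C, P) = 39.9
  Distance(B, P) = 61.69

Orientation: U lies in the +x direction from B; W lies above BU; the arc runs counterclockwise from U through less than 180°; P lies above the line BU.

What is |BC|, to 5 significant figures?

48.312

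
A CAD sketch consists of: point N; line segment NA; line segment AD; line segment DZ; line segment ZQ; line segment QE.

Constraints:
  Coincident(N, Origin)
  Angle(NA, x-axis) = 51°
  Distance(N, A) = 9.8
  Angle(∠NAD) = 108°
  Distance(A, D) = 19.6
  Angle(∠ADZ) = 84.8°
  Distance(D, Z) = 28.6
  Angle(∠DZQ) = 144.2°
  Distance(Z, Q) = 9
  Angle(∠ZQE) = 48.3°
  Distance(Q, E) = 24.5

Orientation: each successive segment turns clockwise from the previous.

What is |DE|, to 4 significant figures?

15.97

N is at the origin; NA runs at 51.0° with length 9.8, so A = (6.167, 7.616). ∠NAD = 108.0° gives AD at -21.00° from the x-axis; with |AD| = 19.6, D = (24.47, 0.5920). ∠ADZ = 84.8° gives DZ at -116.2° from the x-axis; with |DZ| = 28.6, Z = (11.84, -25.07). ∠DZQ = 144.2° gives ZQ at -152.0° from the x-axis; with |ZQ| = 9.0, Q = (3.892, -29.29). ∠ZQE = 48.3° gives QE at 76.30° from the x-axis; with |QE| = 24.5, E = (9.694, -5.492). Then |DE| = |E − D| = 15.97.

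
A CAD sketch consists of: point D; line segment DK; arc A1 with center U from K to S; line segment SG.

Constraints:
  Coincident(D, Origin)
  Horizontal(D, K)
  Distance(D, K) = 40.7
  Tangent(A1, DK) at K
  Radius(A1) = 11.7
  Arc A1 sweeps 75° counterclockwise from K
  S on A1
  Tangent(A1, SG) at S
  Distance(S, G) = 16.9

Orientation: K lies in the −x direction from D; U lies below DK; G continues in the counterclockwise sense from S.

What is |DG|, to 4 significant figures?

61.67

On A1, K sits at bearing 90° from U; a 75° counterclockwise sweep puts S at bearing 165°, so S = U + 11.7·(cos 165°, sin 165°) = (-52.00, -8.672). Tangency of A1 to SG means the radius US is perpendicular to SG, so SG runs along (−sin 165°, cos 165°); with |SG| = 16.9, G = (-56.38, -25.00). Then |DG| = |G − D| = 61.67.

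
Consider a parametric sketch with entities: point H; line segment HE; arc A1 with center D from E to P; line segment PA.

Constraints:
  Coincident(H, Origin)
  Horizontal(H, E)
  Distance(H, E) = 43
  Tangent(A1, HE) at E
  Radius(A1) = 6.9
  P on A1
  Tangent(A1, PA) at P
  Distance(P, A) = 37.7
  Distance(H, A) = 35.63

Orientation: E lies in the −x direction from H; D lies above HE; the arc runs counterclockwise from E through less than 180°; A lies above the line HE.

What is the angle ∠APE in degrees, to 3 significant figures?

154°

Checks: ∠(DE, EH) = 90.00° ✓; |DE| = 6.900 ✓; |DP| = 6.900 ✓; ∠(DP, PA) = 90.00° ✓; |PA| = 37.70 ✓; |HA| = 35.63 ✓.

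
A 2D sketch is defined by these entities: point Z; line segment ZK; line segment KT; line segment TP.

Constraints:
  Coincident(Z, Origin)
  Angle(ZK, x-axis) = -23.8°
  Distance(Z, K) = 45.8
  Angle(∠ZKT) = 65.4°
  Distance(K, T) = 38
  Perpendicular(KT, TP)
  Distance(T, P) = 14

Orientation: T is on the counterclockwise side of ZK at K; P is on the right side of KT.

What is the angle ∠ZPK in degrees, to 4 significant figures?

50.98°

Z is at the origin; ZK runs at -23.8° with length 45.8, so K = 45.8·(cos -23.8°, sin -23.8°) = (41.91, -18.48). ∠ZKT = 65.4°, so KT runs at -23.8° + (180° − 65.4°) = 90.80° from the x-axis; with |KT| = 38.0, T = K + 38.0·(cos 90.80°, sin 90.80°) = (41.37, 19.51). KT ⟂ TP; with |TP| = 14.0 on the right of KT, P = T + 14.0·(0.9999, 0.01396) = (55.37, 19.71). Then cos ∠ZPK = PZ·PK / (|PZ||PK|), giving 50.98°.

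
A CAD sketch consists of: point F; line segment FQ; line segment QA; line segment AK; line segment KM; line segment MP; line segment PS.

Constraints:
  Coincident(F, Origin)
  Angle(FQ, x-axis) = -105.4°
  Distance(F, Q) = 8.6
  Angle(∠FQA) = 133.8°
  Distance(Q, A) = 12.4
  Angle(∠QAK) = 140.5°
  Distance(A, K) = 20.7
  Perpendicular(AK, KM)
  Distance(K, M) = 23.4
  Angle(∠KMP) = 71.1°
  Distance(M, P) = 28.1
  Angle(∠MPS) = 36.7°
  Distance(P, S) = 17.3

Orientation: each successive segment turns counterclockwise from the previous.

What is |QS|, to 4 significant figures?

20.19

F is at the origin; FQ runs at -105.4° with length 8.6, so Q = (-2.284, -8.291). ∠FQA = 133.8° gives QA at -59.20° from the x-axis; with |QA| = 12.4, A = (4.066, -18.94). ∠QAK = 140.5° gives AK at -19.70° from the x-axis; with |AK| = 20.7, K = (23.55, -25.92). AK ⟂ KM, so KM runs at 70.30°; with |KM| = 23.4, M = (31.44, -3.890). ∠KMP = 71.1° gives MP at 179.2° from the x-axis; with |MP| = 28.1, P = (3.345, -3.497). ∠MPS = 36.7° gives PS at -37.50° from the x-axis; with |PS| = 17.3, S = (17.07, -14.03). Then |QS| = |S − Q| = 20.19.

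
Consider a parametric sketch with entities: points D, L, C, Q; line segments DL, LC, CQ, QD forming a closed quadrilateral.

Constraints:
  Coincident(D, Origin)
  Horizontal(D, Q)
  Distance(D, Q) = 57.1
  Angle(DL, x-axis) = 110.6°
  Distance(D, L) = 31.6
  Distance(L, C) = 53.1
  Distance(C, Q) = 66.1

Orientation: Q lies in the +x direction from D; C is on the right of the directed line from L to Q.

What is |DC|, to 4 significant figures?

23.64

D is at the origin; D and Q share the same y with |DQ| = 57.1 and Q in +x, so Q = (57.1, 0). DL runs at 110.6° with |DL| = 31.6, so L = (-11.12, 29.58). C is determined by |LC| = 53.1 and |CQ| = 66.1 together: it lies at the intersection of circle(L, 53.1) and circle(Q, 66.1). With |LQ| = 74.36, the foot of the radical line on LQ is 26.76 from L and the perpendicular offset is √(53.1² − 26.76²) = 45.87. Taking the right-of-LQ solution: C = (-4.815, -23.15).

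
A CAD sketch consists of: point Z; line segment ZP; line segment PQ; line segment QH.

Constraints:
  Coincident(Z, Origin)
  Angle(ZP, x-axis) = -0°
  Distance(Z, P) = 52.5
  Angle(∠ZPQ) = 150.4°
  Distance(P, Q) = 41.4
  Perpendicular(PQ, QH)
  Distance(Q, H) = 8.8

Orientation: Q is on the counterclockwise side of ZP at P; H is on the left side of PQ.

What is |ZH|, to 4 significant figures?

88.72

Z is at the origin; ZP runs at -0.0° with length 52.5, so P = 52.5·(cos -0.0°, sin -0.0°) = (52.50, -0.000). ∠ZPQ = 150.4°, so PQ runs at -0.0° + (180° − 150.4°) = 29.60° from the x-axis; with |PQ| = 41.4, Q = P + 41.4·(cos 29.60°, sin 29.60°) = (88.50, 20.45). The perpendicularity gives QH at right angles to PQ; with |QH| = 8.8 on the left of PQ, H = Q + 8.8·(-0.4939, 0.8695) = (84.15, 28.10). Then |ZH| = |H − Z| = 88.72.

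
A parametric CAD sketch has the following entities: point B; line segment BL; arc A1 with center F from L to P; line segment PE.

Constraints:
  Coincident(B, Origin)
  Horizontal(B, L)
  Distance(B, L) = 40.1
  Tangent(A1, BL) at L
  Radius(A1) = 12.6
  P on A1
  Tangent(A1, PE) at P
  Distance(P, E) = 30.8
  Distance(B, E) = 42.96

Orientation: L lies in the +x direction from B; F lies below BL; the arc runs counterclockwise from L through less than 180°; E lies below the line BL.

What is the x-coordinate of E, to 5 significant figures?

19.150

B is at the origin; B and L share the same y with |BL| = 40.1 and L on the +x side, so L = (40.100, 0.0000). The tangent condition forces FL to be normal to BL, so F = L + (0, -12.6) = (40.100, -12.600). Since FP ⟂ PE (tangency), |FE| = √(12.6² + 30.8²) = 33.278 regardless of where P sits on A1. So E lies on both circle(B, 42.96) and circle(F, 33.278); the below-BL intersection is E = (19.150, -38.456). P is the foot of the tangent from E: P = (28.036, -8.9650).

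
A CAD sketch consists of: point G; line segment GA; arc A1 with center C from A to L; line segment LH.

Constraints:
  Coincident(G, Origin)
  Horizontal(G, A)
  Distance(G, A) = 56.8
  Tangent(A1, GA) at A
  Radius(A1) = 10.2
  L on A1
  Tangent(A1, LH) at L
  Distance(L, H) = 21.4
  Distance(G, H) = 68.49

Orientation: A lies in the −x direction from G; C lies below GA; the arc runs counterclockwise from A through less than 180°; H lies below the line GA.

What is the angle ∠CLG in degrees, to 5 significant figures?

7.2381°

G is at the origin; G and A share the same y with |GA| = 56.8 and A on the −x side, so A = (-56.800, 0.0000). The tangent condition forces CA to be normal to GA, so C = A + (0, -10.2) = (-56.800, -10.200). Since CL ⟂ LH (tangency), |CH| = √(10.2² + 21.4²) = 23.707 regardless of where L sits on A1. So H lies on both circle(G, 68.49) and circle(C, 23.707); the below-GA intersection is H = (-59.603, -33.740). L is the foot of the tangent from H: L = (-66.462, -13.469).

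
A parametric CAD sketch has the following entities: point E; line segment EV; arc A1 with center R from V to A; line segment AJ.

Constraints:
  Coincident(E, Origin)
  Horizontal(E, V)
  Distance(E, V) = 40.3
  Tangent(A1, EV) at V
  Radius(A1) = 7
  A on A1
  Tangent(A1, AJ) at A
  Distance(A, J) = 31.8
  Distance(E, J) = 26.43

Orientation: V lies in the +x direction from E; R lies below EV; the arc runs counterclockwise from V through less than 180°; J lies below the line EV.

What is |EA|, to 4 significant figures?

35.60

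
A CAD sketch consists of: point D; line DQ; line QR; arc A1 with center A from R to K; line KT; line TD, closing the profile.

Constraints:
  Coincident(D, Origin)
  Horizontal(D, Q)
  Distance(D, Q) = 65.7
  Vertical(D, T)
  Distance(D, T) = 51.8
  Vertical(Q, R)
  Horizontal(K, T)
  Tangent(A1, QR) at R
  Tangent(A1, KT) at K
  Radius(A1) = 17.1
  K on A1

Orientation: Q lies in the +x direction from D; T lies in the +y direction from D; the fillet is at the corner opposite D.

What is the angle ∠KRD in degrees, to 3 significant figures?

72.8°

D is at the origin; D and Q share the same y with |DQ| = 65.7 and Q on the +x side, so Q = (65.7, 0.00). D and T share the same x with |DT| = 51.8 and T on the +y side, so T = (0.00, 51.8). The virtual corner opposite D is at (65.7, 51.8). The tangent condition forces AR to be normal to QR and since A1 is tangent to KT there, AK ⟂ KT, with radius 17.1, so the center A sits 17.1 in from both sides at A = (48.6, 34.7). That places the tangent points at R = (65.7, 34.7) on QR and K = (48.6, 51.8) on KT. Then cos ∠KRD = RK·RD / (|RK||RD|), giving 72.8°.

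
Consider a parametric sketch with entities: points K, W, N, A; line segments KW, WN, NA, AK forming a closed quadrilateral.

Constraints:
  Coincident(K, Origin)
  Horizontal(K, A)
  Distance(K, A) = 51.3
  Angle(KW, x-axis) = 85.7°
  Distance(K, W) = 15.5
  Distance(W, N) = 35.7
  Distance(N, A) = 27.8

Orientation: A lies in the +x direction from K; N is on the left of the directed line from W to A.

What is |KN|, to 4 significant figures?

42.84

Checks: |WN| = 35.70 ✓; |NA| = 27.80 ✓.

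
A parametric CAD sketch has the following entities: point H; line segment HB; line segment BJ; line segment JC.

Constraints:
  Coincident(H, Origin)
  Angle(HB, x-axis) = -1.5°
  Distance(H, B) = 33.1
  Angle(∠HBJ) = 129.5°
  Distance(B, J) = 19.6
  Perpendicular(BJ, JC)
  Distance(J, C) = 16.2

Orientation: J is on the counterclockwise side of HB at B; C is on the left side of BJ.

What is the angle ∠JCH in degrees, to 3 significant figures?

103°

∠HBJ = 129.5°, so BJ runs at -1.5° + (180° − 129.5°) = 49.0° from the x-axis; with |BJ| = 19.6, J = B + 19.6·(cos 49.0°, sin 49.0°) = (45.9, 13.9). BJ ⟂ JC; with |JC| = 16.2 on the left of BJ, C = J + 16.2·(-0.755, 0.656) = (33.7, 24.6). Then cos ∠JCH = CJ·CH / (|CJ||CH|), giving 103°.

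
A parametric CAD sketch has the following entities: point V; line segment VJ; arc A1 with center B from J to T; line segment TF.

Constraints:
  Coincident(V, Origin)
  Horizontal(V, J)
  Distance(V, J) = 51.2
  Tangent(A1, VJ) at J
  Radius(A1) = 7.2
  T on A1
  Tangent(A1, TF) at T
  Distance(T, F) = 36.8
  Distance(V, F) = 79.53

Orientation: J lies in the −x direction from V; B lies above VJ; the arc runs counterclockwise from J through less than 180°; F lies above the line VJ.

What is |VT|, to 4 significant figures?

47.03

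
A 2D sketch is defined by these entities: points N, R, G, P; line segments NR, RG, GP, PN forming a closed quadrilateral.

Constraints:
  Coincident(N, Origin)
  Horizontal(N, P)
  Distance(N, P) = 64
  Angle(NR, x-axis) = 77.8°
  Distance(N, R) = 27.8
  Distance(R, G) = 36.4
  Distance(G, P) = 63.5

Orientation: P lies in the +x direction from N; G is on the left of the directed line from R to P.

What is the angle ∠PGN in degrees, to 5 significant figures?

61.313°

N is at the origin; NP is horizontal with |NP| = 64.0 and P in +x, so P = (64.0, 0). NR runs at 77.8° with |NR| = 27.8, so R = (5.8748, 27.172). G is determined by |RG| = 36.4 and |GP| = 63.5 together: it lies at the intersection of circle(R, 36.4) and circle(P, 63.5). With |RP| = 64.163, the foot of the radical line on RP is 10.984 from R and the perpendicular offset is √(36.4² − 10.984²) = 34.703. Taking the left-of-RP solution: G = (30.522, 53.958).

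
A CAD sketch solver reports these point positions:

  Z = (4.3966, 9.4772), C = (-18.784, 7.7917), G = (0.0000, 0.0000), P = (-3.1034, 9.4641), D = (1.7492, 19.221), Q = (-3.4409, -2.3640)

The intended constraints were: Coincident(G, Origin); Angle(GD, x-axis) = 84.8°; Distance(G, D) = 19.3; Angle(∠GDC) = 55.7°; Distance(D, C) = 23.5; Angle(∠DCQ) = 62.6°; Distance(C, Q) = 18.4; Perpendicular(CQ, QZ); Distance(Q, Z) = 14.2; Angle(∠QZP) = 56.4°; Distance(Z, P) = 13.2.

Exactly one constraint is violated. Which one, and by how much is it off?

Distance(Z, P) = 13.2 — off by 5.70.

G = (0.00, 0.00) ✓; GD at 84.80° ✓; |GD| = 19.30 ✓; ∠GDC = 55.70° ✓; |DC| = 23.50 ✓; ∠DCQ = 62.60° ✓; |CQ| = 18.40 ✓; ∠(CQ, QZ) = 90.00° ✓; |QZ| = 14.20 ✓; ∠QZP = 56.40° ✓; |ZP| = 7.500 ✗.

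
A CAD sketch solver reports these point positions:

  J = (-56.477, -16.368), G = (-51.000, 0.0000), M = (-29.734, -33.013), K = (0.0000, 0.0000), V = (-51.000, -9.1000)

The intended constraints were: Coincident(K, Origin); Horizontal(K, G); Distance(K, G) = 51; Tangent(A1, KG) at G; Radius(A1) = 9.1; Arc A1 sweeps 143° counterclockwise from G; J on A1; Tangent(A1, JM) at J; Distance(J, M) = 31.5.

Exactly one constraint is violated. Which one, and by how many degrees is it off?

Tangent(A1, JM) at J — off by 5.10°.

K = (0.00, 0.00) ✓; K.y = 0.00, G.y = 0.00 ✓; |KG| = 51.00 ✓; ∠(VG, GK) = 90.00° ✓; |VG| = 9.100 ✓; bearing(V→J) − bearing(V→G) = 143.0° ✓; |VJ| = 9.101 ✓; ∠(VJ, JM) = 84.90° ✗; |JM| = 31.50 ✓.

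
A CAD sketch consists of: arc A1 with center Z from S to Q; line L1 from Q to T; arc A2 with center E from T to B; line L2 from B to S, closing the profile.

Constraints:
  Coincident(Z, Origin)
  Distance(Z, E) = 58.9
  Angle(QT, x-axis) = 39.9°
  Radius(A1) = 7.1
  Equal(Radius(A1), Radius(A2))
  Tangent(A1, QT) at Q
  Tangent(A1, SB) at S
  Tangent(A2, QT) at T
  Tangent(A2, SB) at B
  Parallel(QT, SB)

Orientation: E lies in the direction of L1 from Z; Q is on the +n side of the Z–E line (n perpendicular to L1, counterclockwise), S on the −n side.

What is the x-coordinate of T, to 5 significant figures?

40.632

Tangency of A1 to both parallel lines with radius 7.1 puts Q and S at Z ± 7.1·n: Q = (-4.5543, 5.4469), S = (4.5543, -5.4469). Equal radii place T and B the same way about E: T = E + 7.1·n = (40.632, 43.228), B = E − 7.1·n = (49.740, 32.335). So T.x = 40.632.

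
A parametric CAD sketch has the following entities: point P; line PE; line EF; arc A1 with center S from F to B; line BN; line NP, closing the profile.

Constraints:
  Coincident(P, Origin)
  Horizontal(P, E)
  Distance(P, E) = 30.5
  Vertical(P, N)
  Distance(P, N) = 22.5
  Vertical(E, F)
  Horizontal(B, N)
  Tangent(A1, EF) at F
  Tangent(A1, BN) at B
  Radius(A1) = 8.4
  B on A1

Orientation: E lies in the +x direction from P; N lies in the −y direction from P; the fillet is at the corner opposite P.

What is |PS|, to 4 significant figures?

26.21

P is at the origin; PE is horizontal with |PE| = 30.5 and E on the +x side, so E = (30.50, 0.000). P and N share the same x with |PN| = 22.5 and N on the −y side, so N = (0.000, -22.50). The virtual corner opposite P is at (30.50, -22.50). Tangency of A1 to EF means the radius SF is perpendicular to EF and since A1 is tangent to BN there, SB ⟂ BN, with radius 8.4, so the center S sits 8.4 in from both sides at S = (22.10, -14.10). Then |PS| = |S − P| = 26.21.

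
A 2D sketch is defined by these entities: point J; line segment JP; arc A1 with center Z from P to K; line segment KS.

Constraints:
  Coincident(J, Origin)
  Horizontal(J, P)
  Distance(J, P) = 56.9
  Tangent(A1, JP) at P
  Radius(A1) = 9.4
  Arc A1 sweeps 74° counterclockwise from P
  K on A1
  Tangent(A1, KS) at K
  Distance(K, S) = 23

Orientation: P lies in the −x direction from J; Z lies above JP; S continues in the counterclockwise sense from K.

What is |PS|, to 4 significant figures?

32.75

J is at the origin; JP is horizontal with |JP| = 56.9 and P on the −x side, so P = (-56.90, 0.000). Tangency of A1 to JP means the radius ZP is perpendicular to JP, so Z = P + (0, 9.4) = (-56.90, 9.400). On A1, P sits at bearing -90° from Z; a 74° counterclockwise sweep puts K at bearing -16°, so K = Z + 9.4·(cos -16°, sin -16°) = (-47.86, 6.809). The tangent condition forces ZK to be normal to KS, so KS runs along (−sin -16°, cos -16°); with |KS| = 23.0, S = (-41.52, 28.92). Then |PS| = |S − P| = 32.75.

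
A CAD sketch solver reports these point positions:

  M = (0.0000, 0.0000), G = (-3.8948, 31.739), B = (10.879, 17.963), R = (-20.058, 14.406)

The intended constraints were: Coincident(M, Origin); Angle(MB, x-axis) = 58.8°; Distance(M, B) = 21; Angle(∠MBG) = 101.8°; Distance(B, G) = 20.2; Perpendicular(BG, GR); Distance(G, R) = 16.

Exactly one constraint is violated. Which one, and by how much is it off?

Distance(G, R) = 16 — off by 7.70.

M = (0.00, 0.00) ✓; MB at 58.80° ✓; |MB| = 21.00 ✓; ∠MBG = 101.8° ✓; |BG| = 20.20 ✓; ∠(BG, GR) = 90.00° ✓; |GR| = 23.70 ✗.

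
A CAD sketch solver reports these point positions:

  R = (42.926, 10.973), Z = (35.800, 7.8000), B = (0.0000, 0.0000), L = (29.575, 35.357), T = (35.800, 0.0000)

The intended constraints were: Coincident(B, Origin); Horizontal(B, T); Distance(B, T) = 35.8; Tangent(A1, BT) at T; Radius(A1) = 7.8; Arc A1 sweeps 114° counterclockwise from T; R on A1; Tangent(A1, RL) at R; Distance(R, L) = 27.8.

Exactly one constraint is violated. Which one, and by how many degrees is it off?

Tangent(A1, RL) at R — off by 4.70°.

B = (0.00, 0.00) ✓; B.y = 0.00, T.y = 0.00 ✓; |BT| = 35.80 ✓; ∠(ZT, TB) = 90.00° ✓; |ZT| = 7.800 ✓; bearing(Z→R) − bearing(Z→T) = 114.0° ✓; |ZR| = 7.801 ✓; ∠(ZR, RL) = 85.30° ✗; |RL| = 27.80 ✓.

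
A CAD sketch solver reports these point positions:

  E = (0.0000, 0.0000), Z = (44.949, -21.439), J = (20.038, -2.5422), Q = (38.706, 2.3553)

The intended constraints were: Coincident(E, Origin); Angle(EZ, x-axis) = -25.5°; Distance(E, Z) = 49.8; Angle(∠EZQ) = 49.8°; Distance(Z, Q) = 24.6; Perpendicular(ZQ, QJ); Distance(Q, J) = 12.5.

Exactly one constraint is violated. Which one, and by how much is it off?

Distance(Q, J) = 12.5 — off by 6.80.

E = (0.00, 0.00) ✓; EZ at -25.50° ✓; |EZ| = 49.80 ✓; ∠EZQ = 49.80° ✓; |ZQ| = 24.60 ✓; ∠(ZQ, QJ) = 90.00° ✓; |QJ| = 19.30 ✗.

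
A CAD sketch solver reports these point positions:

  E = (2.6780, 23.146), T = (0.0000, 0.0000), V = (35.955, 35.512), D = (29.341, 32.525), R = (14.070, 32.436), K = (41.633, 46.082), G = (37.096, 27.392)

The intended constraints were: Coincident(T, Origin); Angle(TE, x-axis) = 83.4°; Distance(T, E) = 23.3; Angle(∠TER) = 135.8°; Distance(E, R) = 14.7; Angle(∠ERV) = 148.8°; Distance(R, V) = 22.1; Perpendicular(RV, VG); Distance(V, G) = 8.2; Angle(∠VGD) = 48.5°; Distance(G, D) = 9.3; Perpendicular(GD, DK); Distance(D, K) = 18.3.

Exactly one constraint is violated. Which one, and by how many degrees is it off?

Perpendicular(GD, DK) — off by 8.70°.

T = (0.00, 0.00) ✓; TE at 83.40° ✓; |TE| = 23.30 ✓; ∠TER = 135.8° ✓; |ER| = 14.70 ✓; ∠ERV = 148.8° ✓; |RV| = 22.10 ✓; ∠(RV, VG) = 90.00° ✓; |VG| = 8.200 ✓; ∠VGD = 48.50° ✓; |GD| = 9.300 ✓; ∠(GD, DK) = 98.70° ✗; |DK| = 18.30 ✓.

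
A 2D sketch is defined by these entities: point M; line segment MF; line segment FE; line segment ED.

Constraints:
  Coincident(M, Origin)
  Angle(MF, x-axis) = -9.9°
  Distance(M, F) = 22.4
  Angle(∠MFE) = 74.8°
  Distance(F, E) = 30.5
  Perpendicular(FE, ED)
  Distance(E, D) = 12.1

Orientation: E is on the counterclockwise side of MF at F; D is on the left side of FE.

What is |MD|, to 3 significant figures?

26.4

M is at the origin; MF runs at -9.9° with length 22.4, so F = 22.4·(cos -9.9°, sin -9.9°) = (22.1, -3.85). ∠MFE = 74.8°, so FE runs at -9.9° + (180° − 74.8°) = 95.3° from the x-axis; with |FE| = 30.5, E = F + 30.5·(cos 95.3°, sin 95.3°) = (19.2, 26.5). FE ⟂ ED; with |ED| = 12.1 on the left of FE, D = E + 12.1·(-0.996, -0.0924) = (7.20, 25.4). Then |MD| = |D − M| = 26.4.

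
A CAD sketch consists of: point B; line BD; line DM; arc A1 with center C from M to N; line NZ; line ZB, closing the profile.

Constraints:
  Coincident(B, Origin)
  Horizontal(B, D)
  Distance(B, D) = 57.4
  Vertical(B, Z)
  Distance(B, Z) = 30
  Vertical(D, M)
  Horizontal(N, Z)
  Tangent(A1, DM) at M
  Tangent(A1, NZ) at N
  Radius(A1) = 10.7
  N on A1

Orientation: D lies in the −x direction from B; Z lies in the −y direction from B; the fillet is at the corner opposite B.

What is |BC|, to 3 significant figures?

50.5

B is at the origin; BD is horizontal with |BD| = 57.4 and D on the −x side, so D = (-57.4, 0.00). B and Z share the same x with |BZ| = 30.0 and Z on the −y side, so Z = (0.00, -30.0). The virtual corner opposite B is at (-57.4, -30.0). A1 meets DM tangentially, so CM is at right angles to DM and the tangent condition forces CN to be normal to NZ, with radius 10.7, so the center C sits 10.7 in from both sides at C = (-46.7, -19.3). Then |BC| = |C − B| = 50.5.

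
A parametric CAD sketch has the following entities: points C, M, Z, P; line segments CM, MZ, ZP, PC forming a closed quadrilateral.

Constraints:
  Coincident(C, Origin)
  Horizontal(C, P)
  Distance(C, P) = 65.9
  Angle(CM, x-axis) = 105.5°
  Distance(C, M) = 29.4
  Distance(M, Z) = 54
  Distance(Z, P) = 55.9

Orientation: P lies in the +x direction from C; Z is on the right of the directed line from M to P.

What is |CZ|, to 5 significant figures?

25.297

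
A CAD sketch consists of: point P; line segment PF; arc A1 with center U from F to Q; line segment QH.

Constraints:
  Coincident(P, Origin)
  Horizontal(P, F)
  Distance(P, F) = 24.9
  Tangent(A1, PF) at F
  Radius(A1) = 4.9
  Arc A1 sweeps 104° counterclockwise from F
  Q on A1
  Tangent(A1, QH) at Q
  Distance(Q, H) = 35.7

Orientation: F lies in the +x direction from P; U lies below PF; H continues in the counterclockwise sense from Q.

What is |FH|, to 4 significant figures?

40.91

P is at the origin; P and F share the same y with |PF| = 24.9 and F on the +x side, so F = (24.90, 0.000). The tangent condition forces UF to be normal to PF, so U = F + (0, -4.9) = (24.90, -4.900). On A1, F sits at bearing 90° from U; a 104° counterclockwise sweep puts Q at bearing 194°, so Q = U + 4.9·(cos 194°, sin 194°) = (20.15, -6.085). Since A1 is tangent to QH there, UQ ⟂ QH, so QH runs along (−sin 194°, cos 194°); with |QH| = 35.7, H = (28.78, -40.72). Then |FH| = |H − F| = 40.91.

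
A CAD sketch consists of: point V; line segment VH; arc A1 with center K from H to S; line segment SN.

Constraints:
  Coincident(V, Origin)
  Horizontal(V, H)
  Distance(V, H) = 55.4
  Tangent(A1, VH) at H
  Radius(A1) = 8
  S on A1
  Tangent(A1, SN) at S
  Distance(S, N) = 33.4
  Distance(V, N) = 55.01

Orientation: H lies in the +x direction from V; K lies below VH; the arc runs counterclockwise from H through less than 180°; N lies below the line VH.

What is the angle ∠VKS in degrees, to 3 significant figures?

6.08°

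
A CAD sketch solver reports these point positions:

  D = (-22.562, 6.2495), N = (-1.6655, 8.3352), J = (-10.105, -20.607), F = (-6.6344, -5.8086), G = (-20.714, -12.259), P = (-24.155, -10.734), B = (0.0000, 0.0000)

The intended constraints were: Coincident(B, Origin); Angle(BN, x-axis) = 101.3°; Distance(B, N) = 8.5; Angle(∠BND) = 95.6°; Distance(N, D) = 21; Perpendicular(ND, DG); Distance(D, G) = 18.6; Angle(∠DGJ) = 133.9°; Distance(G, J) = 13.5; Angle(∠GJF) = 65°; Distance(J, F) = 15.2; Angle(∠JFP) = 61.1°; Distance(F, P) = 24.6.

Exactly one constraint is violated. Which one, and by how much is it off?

Distance(F, P) = 24.6 — off by 6.40.

B = (0.00, 0.00) ✓; BN at 101.3° ✓; |BN| = 8.500 ✓; ∠BND = 95.60° ✓; |ND| = 21.00 ✓; ∠(ND, DG) = 90.00° ✓; |DG| = 18.60 ✓; ∠DGJ = 133.9° ✓; |GJ| = 13.50 ✓; ∠GJF = 65.00° ✓; |JF| = 15.20 ✓; ∠JFP = 61.10° ✓; |FP| = 18.20 ✗.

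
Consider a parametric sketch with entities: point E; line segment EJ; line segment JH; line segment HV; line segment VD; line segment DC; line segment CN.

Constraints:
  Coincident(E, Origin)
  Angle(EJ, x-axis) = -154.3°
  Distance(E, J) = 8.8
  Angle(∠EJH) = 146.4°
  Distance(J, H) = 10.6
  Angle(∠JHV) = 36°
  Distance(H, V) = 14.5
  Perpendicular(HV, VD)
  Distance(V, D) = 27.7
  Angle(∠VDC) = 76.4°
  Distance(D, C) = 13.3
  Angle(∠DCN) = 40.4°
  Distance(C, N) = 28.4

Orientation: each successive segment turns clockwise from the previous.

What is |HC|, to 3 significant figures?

24.6

HV is perpendicular to VD, so VD runs at -61.9°; with |VD| = 27.7, D = (7.41, -20.0). ∠VDC = 76.4° gives DC at -165° from the x-axis; with |DC| = 13.3, C = (-5.47, -23.3). Then |HC| = |C − H| = 24.6.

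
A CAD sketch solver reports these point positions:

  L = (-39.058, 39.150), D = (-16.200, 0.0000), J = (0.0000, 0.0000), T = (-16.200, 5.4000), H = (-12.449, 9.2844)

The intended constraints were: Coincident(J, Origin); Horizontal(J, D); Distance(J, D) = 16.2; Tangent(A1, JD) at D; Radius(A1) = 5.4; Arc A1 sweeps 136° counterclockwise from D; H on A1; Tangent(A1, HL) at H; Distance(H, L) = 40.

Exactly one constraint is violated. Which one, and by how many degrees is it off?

Tangent(A1, HL) at H — off by 4.30°.

J = (0.00, 0.00) ✓; J.y = 0.00, D.y = 0.00 ✓; |JD| = 16.20 ✓; ∠(TD, DJ) = 90.00° ✓; |TD| = 5.400 ✓; bearing(T→H) − bearing(T→D) = 136.0° ✓; |TH| = 5.400 ✓; ∠(TH, HL) = 94.30° ✗; |HL| = 40.00 ✓.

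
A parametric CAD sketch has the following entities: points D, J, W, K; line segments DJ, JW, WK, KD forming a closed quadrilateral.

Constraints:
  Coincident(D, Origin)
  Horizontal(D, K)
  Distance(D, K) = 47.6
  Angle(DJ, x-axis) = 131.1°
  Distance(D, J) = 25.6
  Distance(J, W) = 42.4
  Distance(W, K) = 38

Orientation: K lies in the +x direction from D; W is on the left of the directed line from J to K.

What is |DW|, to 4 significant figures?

38.51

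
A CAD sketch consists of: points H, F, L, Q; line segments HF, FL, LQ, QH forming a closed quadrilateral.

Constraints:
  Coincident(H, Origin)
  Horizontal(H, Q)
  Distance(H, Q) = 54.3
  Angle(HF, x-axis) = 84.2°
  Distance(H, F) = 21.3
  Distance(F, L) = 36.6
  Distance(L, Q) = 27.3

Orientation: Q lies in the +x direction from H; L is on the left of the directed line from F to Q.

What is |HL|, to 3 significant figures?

44.8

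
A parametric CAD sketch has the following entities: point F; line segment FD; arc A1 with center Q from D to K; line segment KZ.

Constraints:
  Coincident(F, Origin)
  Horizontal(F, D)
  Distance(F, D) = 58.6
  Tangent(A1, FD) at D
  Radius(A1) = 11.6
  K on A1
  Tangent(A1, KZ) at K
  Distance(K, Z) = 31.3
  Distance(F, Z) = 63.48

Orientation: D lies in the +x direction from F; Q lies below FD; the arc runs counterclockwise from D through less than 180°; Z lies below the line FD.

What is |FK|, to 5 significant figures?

48.397

F is at the origin; FD is horizontal with |FD| = 58.6 and D on the +x side, so D = (58.600, 0.0000). A1 meets FD tangentially, so QD is at right angles to FD, so Q = D + (0, -11.6) = (58.600, -11.600). Since QK ⟂ KZ (tangency), |QZ| = √(11.6² + 31.3²) = 33.380 regardless of where K sits on A1. So Z lies on both circle(F, 63.48) and circle(Q, 33.380); the below-FD intersection is Z = (46.843, -42.842). K is the foot of the tangent from Z: K = (47.000, -11.542).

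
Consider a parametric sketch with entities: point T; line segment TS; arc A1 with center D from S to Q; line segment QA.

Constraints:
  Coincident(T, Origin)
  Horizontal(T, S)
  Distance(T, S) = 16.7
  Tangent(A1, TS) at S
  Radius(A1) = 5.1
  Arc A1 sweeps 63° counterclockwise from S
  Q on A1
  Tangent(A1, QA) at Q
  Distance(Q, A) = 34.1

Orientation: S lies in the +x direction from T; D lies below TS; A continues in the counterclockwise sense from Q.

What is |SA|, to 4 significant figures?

38.74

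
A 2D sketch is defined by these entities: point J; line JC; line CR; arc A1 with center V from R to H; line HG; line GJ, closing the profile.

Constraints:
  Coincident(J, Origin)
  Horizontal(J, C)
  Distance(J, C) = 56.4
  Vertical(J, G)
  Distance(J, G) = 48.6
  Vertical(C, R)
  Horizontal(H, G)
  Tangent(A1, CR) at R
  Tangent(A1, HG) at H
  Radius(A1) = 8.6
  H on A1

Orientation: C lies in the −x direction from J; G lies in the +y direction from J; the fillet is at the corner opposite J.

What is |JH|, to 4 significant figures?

68.17

The virtual corner opposite J is at (-56.40, 48.60). The tangent condition forces VR to be normal to CR and the tangent condition forces VH to be normal to HG, with radius 8.6, so the center V sits 8.6 in from both sides at V = (-47.80, 40.00). That places the tangent points at R = (-56.40, 40.00) on CR and H = (-47.80, 48.60) on HG. Then |JH| = |H − J| = 68.17.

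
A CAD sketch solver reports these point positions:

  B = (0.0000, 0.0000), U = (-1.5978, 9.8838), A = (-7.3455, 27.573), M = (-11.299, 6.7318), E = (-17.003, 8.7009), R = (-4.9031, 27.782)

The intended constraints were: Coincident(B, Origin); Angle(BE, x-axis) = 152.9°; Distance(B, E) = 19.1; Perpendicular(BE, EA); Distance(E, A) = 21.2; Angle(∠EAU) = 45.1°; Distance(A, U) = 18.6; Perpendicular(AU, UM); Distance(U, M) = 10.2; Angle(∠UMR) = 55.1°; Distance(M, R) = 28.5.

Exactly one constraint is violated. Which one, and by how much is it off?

Distance(M, R) = 28.5 — off by 6.50.

B = (0.00, 0.00) ✓; BE at 152.9° ✓; |BE| = 19.10 ✓; ∠(BE, EA) = 90.00° ✓; |EA| = 21.20 ✓; ∠EAU = 45.10° ✓; |AU| = 18.60 ✓; ∠(AU, UM) = 90.00° ✓; |UM| = 10.20 ✓; ∠UMR = 55.10° ✓; |MR| = 22.00 ✗.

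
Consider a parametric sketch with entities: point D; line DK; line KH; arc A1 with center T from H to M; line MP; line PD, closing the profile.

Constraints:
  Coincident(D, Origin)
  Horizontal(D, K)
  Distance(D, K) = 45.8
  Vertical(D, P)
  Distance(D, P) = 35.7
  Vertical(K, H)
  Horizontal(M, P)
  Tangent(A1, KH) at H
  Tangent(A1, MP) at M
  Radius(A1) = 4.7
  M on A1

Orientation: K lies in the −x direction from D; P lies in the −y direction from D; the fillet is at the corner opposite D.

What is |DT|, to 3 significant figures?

51.5

D is at the origin; D and K share the same y with |DK| = 45.8 and K on the −x side, so K = (-45.8, 0.00). D and P share the same x with |DP| = 35.7 and P on the −y side, so P = (0.00, -35.7). The virtual corner opposite D is at (-45.8, -35.7). Since A1 is tangent to KH there, TH ⟂ KH and A1 meets MP tangentially, so TM is at right angles to MP, with radius 4.7, so the center T sits 4.7 in from both sides at T = (-41.1, -31.0). Then |DT| = |T − D| = 51.5.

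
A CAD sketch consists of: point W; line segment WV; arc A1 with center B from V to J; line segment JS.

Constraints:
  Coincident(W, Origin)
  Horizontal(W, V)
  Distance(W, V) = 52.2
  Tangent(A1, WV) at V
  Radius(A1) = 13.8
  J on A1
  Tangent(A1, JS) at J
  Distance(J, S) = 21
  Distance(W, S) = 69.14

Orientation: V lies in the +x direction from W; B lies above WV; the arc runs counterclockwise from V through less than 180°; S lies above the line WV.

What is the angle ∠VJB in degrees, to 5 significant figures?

34.461°

W is at the origin; WV is horizontal with |WV| = 52.2 and V on the +x side, so V = (52.200, 0.0000). The tangent condition forces BV to be normal to WV, so B = V + (0, 13.8) = (52.200, 13.800). Since BJ ⟂ JS (tangency), |BS| = √(13.8² + 21.0²) = 25.128 regardless of where J sits on A1. So S lies on both circle(W, 69.14) and circle(B, 25.128); the above-WV intersection is S = (57.524, 38.358). J is the foot of the tangent from S: J = (65.077, 18.763).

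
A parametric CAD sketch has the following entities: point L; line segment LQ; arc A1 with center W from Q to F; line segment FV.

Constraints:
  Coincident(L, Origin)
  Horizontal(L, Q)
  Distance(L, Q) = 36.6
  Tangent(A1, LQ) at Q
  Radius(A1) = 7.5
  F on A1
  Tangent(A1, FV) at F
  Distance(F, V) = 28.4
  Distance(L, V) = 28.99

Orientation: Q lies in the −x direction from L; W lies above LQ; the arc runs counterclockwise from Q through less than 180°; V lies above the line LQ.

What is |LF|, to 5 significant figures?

30.758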